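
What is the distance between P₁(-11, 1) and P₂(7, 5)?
Using the distance formula: d = sqrt((x₂-x₁)² + (y₂-y₁)²)
dx = 7 - (-11) = 18
dy = 5 - 1 = 4
d = sqrt(18² + 4²) = sqrt(324 + 16) = sqrt(340) = 18.44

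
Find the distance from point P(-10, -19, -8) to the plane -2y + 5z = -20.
d = |0(-10) + (-2)(-19) + 5(-8) - (-20)| / √(0² + (-2)² + 5²) = 18/√29 = 3.343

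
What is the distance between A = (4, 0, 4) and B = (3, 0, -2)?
d = √[(-1)² + (0)² + (-6)²] = √37 = 6.083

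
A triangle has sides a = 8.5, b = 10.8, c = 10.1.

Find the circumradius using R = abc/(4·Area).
s = (a+b+c)/2 = 14.7
Area = √(s(s-a)(s-b)(s-c)) = √(14.7·6.2·3.9·4.6) = 40.4358
R = abc/(4·Area) = (8.5·10.8·10.1)/(4·40.4358) = 927.18/161.7432 = 5.732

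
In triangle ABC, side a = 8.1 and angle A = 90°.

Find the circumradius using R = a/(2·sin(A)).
R = a/(2·sin(A)) = 8.1/(2·sin(90°))
R = 8.1/(2·1.000000) = 8.1/2.000000 = 4.05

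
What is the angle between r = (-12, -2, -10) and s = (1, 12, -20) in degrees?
r·s = 164, |r|² = 248, |s|² = 545
cos θ = 164/√135160 ≈ 0.4461
θ ≈ 63.51°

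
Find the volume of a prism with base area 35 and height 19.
Volume = base area * height
Volume = 35 * 19
Volume = 665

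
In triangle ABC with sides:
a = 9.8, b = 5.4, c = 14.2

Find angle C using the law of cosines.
cos(C) = (a² + b² - c²)/(2ab)
cos(C) = (9.8² + 5.4² - 14.2²)/(2·9.8·5.4) = -76.44/105.84 = -0.722222
C = arccos(-0.722222) = 136.2°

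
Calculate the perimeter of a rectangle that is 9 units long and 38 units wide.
Perimeter = 2 * (length + width)
Perimeter = 2 * (9 + 38)
Perimeter = 2 * 47
Perimeter = 94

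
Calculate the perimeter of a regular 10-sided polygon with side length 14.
Perimeter = number of sides * side length
Perimeter = 10 * 14
Perimeter = 140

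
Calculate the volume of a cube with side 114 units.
Volume = s³
Volume = 114³
Volume = 1481544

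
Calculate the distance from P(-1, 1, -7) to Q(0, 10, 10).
d = √[(1)² + (9)² + (17)²] = √371 = 19.26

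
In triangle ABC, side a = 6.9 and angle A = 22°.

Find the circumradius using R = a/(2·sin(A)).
R = a/(2·sin(A)) = 6.9/(2·sin(22°))
R = 6.9/(2·0.374607) = 6.9/0.749213 = 9.21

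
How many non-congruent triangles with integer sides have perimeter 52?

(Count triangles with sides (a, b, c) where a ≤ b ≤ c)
With a ≤ b ≤ c and a + b + c = 52, the triangle inequality a + b > c gives c < 52/2, so c ≤ 25.
Iterate a from 1 to ⌊p/3⌋ = 17; for each a, b ranges from a to ⌊(p−a)/2⌋ with c = p − a − b, keeping only c ≥ b.
Triples: (2, 25, 25), (3, 24, 25), (4, 23, 25), …
Count = 56 triangles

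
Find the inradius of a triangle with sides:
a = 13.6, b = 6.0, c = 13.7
s = (a+b+c)/2 = (13.6+6.0+13.7)/2 = 16.65
Area = √(s(s-a)(s-b)(s-c)) = √(16.65·3.05·10.65·2.95) = 39.9432
r = Area/s = 39.9432/16.65 = 2.399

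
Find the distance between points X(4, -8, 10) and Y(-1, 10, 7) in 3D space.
d = √[(-5)² + (18)² + (-3)²] = √358 = 18.92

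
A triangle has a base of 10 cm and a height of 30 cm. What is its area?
Area = (1/2) * base * height
Area = (1/2) * 10 * 30
Area = 150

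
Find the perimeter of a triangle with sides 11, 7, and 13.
Perimeter = sum of all sides
Perimeter = 11 + 7 + 13
Perimeter = 31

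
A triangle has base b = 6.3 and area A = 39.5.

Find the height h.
A = ½bh  →  h = 2A/b
h = 2·39.5/6.3 = 12.54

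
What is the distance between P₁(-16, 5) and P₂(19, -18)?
Using the distance formula: d = sqrt((x₂-x₁)² + (y₂-y₁)²)
dx = 19 - (-16) = 35
dy = (-18) - 5 = -23
d = sqrt(35² + (-23)²) = sqrt(1225 + 529) = sqrt(1754) = 41.88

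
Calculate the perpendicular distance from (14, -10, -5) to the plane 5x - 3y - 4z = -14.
d = |5(14) + (-3)(-10) + (-4)(-5) - (-14)| / √(5² + (-3)² + (-4)²) = 134/√50 = 18.95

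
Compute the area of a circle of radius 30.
Area = pi * r²
Area = pi * 30²
Area = pi * 900
Area = 2827.43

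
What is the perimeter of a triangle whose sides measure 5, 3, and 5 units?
Perimeter = sum of all sides
Perimeter = 5 + 3 + 5
Perimeter = 13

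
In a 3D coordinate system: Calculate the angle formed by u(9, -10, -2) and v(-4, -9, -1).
u·v = 56, |u|² = 185, |v|² = 98
cos θ = 56/√18130 ≈ 0.4159
θ ≈ 65.42°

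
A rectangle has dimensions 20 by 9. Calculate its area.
Area = length * width
Area = 20 * 9
Area = 180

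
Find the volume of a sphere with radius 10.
Volume = (4/3) * pi * r³
Volume = (4/3) * pi * 10³
Volume = (4/3) * pi * 1000
Volume = 4188.79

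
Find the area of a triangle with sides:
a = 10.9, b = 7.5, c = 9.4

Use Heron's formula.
s = (a+b+c)/2 = (10.9+7.5+9.4)/2 = 13.9
A = √(s(s-a)(s-b)(s-c)) = √(13.9·3·6.4·4.5)
A = √1200.96 = 34.65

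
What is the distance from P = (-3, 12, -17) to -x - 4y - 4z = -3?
d = |(-1)(-3) + (-4)(12) + (-4)(-17) - (-3)| / √((-1)² + (-4)² + (-4)²) = 26/√33 = 4.526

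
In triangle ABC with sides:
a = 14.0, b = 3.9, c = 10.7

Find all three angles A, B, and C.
By the law of cosines:
cos(A) = (b² + c² - a²)/(2bc) = -0.794393  →  A = 142.6°
cos(B) = (a² + c² - b²)/(2ac) = 0.985581  →  B = 9.742°
cos(C) = (a² + b² - c²)/(2ab) = 0.885714  →  C = 27.66°
Check: A + B + C = 180.0° ✓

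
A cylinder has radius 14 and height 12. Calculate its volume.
Volume = pi * r² * h
Volume = pi * 14² * 12
Volume = pi * 196 * 12
Volume = pi * 2352
Volume = 7389.03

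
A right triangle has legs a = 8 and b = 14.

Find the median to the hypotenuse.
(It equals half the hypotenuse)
Hypotenuse c = √(8² + 14²) = √260 = 16.1245
Median to hypotenuse = c/2 = 8.062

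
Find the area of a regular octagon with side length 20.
For a regular 8-gon with side length s = 20:
Apothem a = s / (2*tan(pi/8)) = 20 / (2*tan(pi/8)) ≈ 24.1421
Perimeter P = 8 * 20 = 160
Area = (1/2) * P * a = (1/2) * 160 * 24.1421 = 1931.37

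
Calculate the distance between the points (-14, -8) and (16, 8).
Using the distance formula: d = sqrt((x₂-x₁)² + (y₂-y₁)²)
dx = 16 - (-14) = 30
dy = 8 - (-8) = 16
d = sqrt(30² + 16²) = sqrt(900 + 256) = sqrt(1156) = 34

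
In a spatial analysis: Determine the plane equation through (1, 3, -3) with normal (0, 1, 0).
d = n·P = (0)(1) + (1)(3) + (0)(-3) = 3
Plane: y = 3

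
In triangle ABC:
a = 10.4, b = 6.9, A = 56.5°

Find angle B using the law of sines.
sin(B)/b = sin(A)/a
sin(B) = b·sin(A)/a = 6.9·sin(56.5°)/10.4 = 0.553251
B = arcsin(0.553251) = 33.59°  (b ≤ a, so B ≤ A and the acute solution is unique)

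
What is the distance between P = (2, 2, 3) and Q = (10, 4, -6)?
d = √[(8)² + (2)² + (-9)²] = √149 = 12.21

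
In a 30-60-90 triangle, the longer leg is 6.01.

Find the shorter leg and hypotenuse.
In a 30-60-90 triangle, sides are in ratio 1 : √3 : 2.
Long leg = short leg·√3  →  short leg = 6.01/√3 = 3.47
Hypotenuse = 2·(short leg) = 2·6.01/√3 = 6.94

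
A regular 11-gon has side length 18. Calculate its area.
For a regular 11-gon with side length s = 18:
Apothem a = s / (2*tan(pi/11)) = 18 / (2*tan(pi/11)) ≈ 30.6512
Perimeter P = 11 * 18 = 198
Area = (1/2) * P * a = (1/2) * 198 * 30.6512 = 3034.47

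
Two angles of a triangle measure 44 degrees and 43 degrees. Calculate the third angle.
Sum of angles in a triangle = 180 degrees
Third angle = 180 - 44 - 43
Third angle = 93 degrees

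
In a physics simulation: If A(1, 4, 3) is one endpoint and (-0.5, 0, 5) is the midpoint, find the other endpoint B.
B = (2×(-0.5) - 1, 2×0 - 4, 2×5 - 3) = (-2, -4, 7)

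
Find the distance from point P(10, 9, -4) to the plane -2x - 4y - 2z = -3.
d = |(-2)(10) + (-4)(9) + (-2)(-4) - (-3)| / √((-2)² + (-4)² + (-2)²) = 45/√24 = 9.186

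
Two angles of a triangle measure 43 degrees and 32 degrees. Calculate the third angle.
Sum of angles in a triangle = 180 degrees
Third angle = 180 - 43 - 32
Third angle = 105 degrees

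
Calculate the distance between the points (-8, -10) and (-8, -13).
Using the distance formula: d = sqrt((x₂-x₁)² + (y₂-y₁)²)
dx = (-8) - (-8) = 0
dy = (-13) - (-10) = -3
d = sqrt(0² + (-3)²) = sqrt(0 + 9) = sqrt(9) = 3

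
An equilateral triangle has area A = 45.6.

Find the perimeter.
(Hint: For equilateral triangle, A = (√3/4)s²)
A = (√3/4)s²  →  s² = 4A/√3 = 4·45.6/√3 = 105.309
s = 10.262
Perimeter = 3s = 30.79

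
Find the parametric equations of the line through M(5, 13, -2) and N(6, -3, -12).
Direction vector d = N - M = (1, -16, -10)
x = 5 + t, y = 13 - 16t, z = -2 - 10t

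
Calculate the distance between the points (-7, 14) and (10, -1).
Using the distance formula: d = sqrt((x₂-x₁)² + (y₂-y₁)²)
dx = 10 - (-7) = 17
dy = (-1) - 14 = -15
d = sqrt(17² + (-15)²) = sqrt(289 + 225) = sqrt(514) = 22.67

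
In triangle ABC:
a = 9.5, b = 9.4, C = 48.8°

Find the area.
Using A = ½ab·sin(C):
A = ½·9.5·9.4·sin(48.8°) = ½·89.3·0.752415 = 33.6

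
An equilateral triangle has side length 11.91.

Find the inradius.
For an equilateral triangle, r = s/(2√3) where s is the side.
r = 11.91/(2√3) = 11.91/3.464102 = 3.438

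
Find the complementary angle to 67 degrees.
Complementary angles sum to 90 degrees.
Other angle = 90 - 67
Other angle = 23 degrees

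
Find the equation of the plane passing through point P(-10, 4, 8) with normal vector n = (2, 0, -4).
d = n·P = (2)(-10) + (0)(4) + (-4)(8) = -52
Plane: 2x - 4z = -52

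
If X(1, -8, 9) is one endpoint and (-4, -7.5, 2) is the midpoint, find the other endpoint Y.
Y = (2×(-4) - 1, 2×(-7.5) - (-8), 2×2 - 9) = (-9, -7, -5)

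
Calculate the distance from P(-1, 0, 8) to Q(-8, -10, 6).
d = √[(-7)² + (-10)² + (-2)²] = √153 = 12.37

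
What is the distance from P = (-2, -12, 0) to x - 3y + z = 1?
d = |1(-2) + (-3)(-12) + 1(0) - (1)| / √(1² + (-3)² + 1²) = 33/√11 = 9.95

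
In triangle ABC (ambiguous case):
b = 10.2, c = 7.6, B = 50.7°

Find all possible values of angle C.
sin(C)/c = sin(B)/b  →  sin(C) = c·sin(B)/b = 7.6·sin(50.7°)/10.2 = 0.576587
C₁ = arcsin(0.576587) = 35.21°,  C₂ = 180° - C₁ = 144.79°
Check C₂: A = 180° - 50.7° - 144.79° = -15.49° ≤ 0, rejected
C = 35.21° (one solution)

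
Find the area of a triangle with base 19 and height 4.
Area = (1/2) * base * height
Area = (1/2) * 19 * 4
Area = 38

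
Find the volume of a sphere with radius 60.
Volume = (4/3) * pi * r³
Volume = (4/3) * pi * 60³
Volume = (4/3) * pi * 216000
Volume = 904778.68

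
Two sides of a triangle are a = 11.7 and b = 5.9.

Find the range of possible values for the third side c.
By the triangle inequality: |a - b| < c < a + b
|11.7 - 5.9| < c < 11.7 + 5.9
5.8 < c < 17.6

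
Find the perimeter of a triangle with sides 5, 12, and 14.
Perimeter = sum of all sides
Perimeter = 5 + 12 + 14
Perimeter = 31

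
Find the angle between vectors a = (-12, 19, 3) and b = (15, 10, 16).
a·b = 58, |a|² = 514, |b|² = 581
cos θ = 58/√298634 ≈ 0.1061
θ ≈ 83.91°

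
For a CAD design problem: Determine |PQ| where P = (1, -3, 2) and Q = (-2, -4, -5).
d = √[(-3)² + (-1)² + (-7)²] = √59 = 7.681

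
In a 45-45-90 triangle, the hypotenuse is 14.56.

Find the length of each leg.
In a 45-45-90 triangle, hypotenuse = leg·√2  →  leg = hypotenuse/√2
leg = 14.56/√2 = 10.3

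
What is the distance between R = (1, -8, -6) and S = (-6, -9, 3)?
d = √[(-7)² + (-1)² + (9)²] = √131 = 11.45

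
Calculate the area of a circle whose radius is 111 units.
Area = pi * r²
Area = pi * 111²
Area = pi * 12321
Area = 38707.56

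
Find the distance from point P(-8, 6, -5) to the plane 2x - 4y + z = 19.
d = |2(-8) + (-4)(6) + 1(-5) - (19)| / √(2² + (-4)² + 1²) = 64/√21 = 13.97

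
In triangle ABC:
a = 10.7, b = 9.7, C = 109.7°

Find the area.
Using A = ½ab·sin(C):
A = ½·10.7·9.7·sin(109.7°) = ½·103.79·0.941471 = 48.86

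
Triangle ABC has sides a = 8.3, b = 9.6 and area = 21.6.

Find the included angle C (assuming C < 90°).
Area = ½ab·sin(C)  →  sin(C) = 2·Area/(ab)
sin(C) = 2·21.6/(8.3·9.6) = 0.542169
C = arcsin(0.542169) = 32.83°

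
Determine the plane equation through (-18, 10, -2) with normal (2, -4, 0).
d = n·P = (2)(-18) + (-4)(10) + (0)(-2) = -76
Plane: 2x - 4y = -76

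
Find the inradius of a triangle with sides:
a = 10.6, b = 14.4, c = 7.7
s = (a+b+c)/2 = (10.6+14.4+7.7)/2 = 16.35
Area = √(s(s-a)(s-b)(s-c)) = √(16.35·5.75·1.95·8.65) = 39.8215
r = Area/s = 39.8215/16.35 = 2.436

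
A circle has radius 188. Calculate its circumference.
Circumference = 2 * pi * r
Circumference = 2 * pi * 188
Circumference = 1181.24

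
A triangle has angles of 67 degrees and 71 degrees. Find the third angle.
Sum of angles in a triangle = 180 degrees
Third angle = 180 - 67 - 71
Third angle = 42 degrees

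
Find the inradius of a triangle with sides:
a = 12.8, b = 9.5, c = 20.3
s = (a+b+c)/2 = (12.8+9.5+20.3)/2 = 21.3
Area = √(s(s-a)(s-b)(s-c)) = √(21.3·8.5·11.8·1) = 46.2211
r = Area/s = 46.2211/21.3 = 2.17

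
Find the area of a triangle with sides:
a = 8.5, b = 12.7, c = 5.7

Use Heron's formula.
s = (a+b+c)/2 = (8.5+12.7+5.7)/2 = 13.45
A = √(s(s-a)(s-b)(s-c)) = √(13.45·4.95·0.75·7.75)
A = √386.982 = 19.67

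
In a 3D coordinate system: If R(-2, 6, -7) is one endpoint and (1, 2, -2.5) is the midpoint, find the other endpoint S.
S = (2×1 - (-2), 2×2 - 6, 2×(-2.5) - (-7)) = (4, -2, 2)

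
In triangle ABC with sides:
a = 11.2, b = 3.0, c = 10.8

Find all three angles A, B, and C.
By the law of cosines:
cos(A) = (b² + c² - a²)/(2bc) = 0.003086  →  A = 89.82°
cos(B) = (a² + c² - b²)/(2ac) = 0.963459  →  B = 15.54°
cos(C) = (a² + b² - c²)/(2ab) = 0.264881  →  C = 74.64°
Check: A + B + C = 180.0° ✓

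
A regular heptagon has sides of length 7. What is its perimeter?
Perimeter = number of sides * side length
Perimeter = 7 * 7
Perimeter = 49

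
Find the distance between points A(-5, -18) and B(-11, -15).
Using the distance formula: d = sqrt((x₂-x₁)² + (y₂-y₁)²)
dx = (-11) - (-5) = -6
dy = (-15) - (-18) = 3
d = sqrt((-6)² + 3²) = sqrt(36 + 9) = sqrt(45) = 6.71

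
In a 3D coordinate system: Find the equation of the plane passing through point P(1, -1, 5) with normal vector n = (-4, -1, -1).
d = n·P = (-4)(1) + (-1)(-1) + (-1)(5) = -8
Plane: -4x - y - z = -8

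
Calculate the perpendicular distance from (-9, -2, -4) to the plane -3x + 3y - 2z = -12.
d = |(-3)(-9) + 3(-2) + (-2)(-4) - (-12)| / √((-3)² + 3² + (-2)²) = 41/√22 = 8.741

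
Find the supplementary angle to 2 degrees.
Supplementary angles sum to 180 degrees.
Other angle = 180 - 2
Other angle = 178 degrees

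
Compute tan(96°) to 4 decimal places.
tan(96 degrees) = -9.5144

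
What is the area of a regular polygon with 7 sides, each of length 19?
For a regular 7-gon with side length s = 19:
Apothem a = s / (2*tan(pi/7)) = 19 / (2*tan(pi/7)) ≈ 19.72695
Perimeter P = 7 * 19 = 133
Area = (1/2) * P * a = (1/2) * 133 * 19.72695 = 1311.84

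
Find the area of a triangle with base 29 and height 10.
Area = (1/2) * base * height
Area = (1/2) * 29 * 10
Area = 145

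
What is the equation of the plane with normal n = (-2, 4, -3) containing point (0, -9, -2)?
d = n·P = (-2)(0) + (4)(-9) + (-3)(-2) = -30
Plane: -2x + 4y - 3z = -30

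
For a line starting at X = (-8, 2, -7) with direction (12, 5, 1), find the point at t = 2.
P(2) = (-8 + 12(2), 2 + 5(2), -7 + 1(2)) = (16, 12, -5)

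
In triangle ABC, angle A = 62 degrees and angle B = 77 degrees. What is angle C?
Sum of angles in a triangle = 180 degrees
Third angle = 180 - 62 - 77
Third angle = 41 degrees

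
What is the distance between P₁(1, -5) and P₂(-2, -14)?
Using the distance formula: d = sqrt((x₂-x₁)² + (y₂-y₁)²)
dx = (-2) - 1 = -3
dy = (-14) - (-5) = -9
d = sqrt((-3)² + (-9)²) = sqrt(9 + 81) = sqrt(90) = 9.49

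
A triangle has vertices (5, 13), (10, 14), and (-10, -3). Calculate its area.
Using the coordinate formula: Area = (1/2)|x₁(y₂-y₃) + x₂(y₃-y₁) + x₃(y₁-y₂)|
Area = (1/2)|5(14-(-3)) + 10((-3)-13) + (-10)(13-14)|
Area = (1/2)|5*17 + 10*(-16) + (-10)*(-1)|
Area = (1/2)|85 + (-160) + 10|
Area = (1/2)*65 = 32.50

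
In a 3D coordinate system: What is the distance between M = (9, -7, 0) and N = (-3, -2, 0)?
d = √[(-12)² + (5)² + (0)²] = √169 = 13.0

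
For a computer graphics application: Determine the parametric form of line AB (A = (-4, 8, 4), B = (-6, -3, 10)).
Direction vector d = B - A = (-2, -11, 6)
x = -4 - 2t, y = 8 - 11t, z = 4 + 6t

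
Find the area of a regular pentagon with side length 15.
For a regular 5-gon with side length s = 15:
Apothem a = s / (2*tan(pi/5)) = 15 / (2*tan(pi/5)) ≈ 10.3229
Perimeter P = 5 * 15 = 75
Area = (1/2) * P * a = (1/2) * 75 * 10.3229 = 387.11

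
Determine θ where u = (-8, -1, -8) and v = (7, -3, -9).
u·v = 19, |u|² = 129, |v|² = 139
cos θ = 19/√17931 ≈ 0.1419
θ ≈ 81.84°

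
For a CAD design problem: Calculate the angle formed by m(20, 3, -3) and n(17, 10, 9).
m·n = 343, |m|² = 418, |n|² = 470
cos θ = 343/√196460 ≈ 0.7739
θ ≈ 39.3°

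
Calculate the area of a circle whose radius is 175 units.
Area = pi * r²
Area = pi * 175²
Area = pi * 30625
Area = 96211.28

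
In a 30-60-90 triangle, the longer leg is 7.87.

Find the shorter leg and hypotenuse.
In a 30-60-90 triangle, sides are in ratio 1 : √3 : 2.
Long leg = short leg·√3  →  short leg = 7.87/√3 = 4.544
Hypotenuse = 2·(short leg) = 2·7.87/√3 = 9.087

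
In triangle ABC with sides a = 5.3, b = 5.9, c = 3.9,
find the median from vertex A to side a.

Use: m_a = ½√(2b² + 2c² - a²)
m_a = ½√(2·5.9² + 2·3.9² - 5.3²)
m_a = ½√(69.62 + 30.42 - 28.09) = ½√71.95 = 4.241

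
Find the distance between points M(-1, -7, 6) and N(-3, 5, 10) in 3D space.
d = √[(-2)² + (12)² + (4)²] = √164 = 12.81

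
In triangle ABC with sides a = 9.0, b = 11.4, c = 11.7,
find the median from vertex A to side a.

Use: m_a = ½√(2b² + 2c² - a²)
m_a = ½√(2·11.4² + 2·11.7² - 9.0²)
m_a = ½√(259.92 + 273.78 - 81) = ½√452.7 = 10.64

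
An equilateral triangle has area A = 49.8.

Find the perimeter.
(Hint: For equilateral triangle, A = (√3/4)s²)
A = (√3/4)s²  →  s² = 4A/√3 = 4·49.8/√3 = 115.008
s = 10.7242
Perimeter = 3s = 32.17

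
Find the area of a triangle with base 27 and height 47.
Area = (1/2) * base * height
Area = (1/2) * 27 * 47
Area = 634.50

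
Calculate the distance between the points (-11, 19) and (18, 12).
Using the distance formula: d = sqrt((x₂-x₁)² + (y₂-y₁)²)
dx = 18 - (-11) = 29
dy = 12 - 19 = -7
d = sqrt(29² + (-7)²) = sqrt(841 + 49) = sqrt(890) = 29.83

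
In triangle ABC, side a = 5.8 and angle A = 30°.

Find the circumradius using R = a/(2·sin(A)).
R = a/(2·sin(A)) = 5.8/(2·sin(30°))
R = 5.8/(2·0.500000) = 5.8/1.000000 = 5.8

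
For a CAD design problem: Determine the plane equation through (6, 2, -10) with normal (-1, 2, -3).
d = n·P = (-1)(6) + (2)(2) + (-3)(-10) = 28
Plane: -x + 2y - 3z = 28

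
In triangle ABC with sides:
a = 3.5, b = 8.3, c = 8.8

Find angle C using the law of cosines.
cos(C) = (a² + b² - c²)/(2ab)
cos(C) = (3.5² + 8.3² - 8.8²)/(2·3.5·8.3) = 3.7/58.1 = 0.063683
C = arccos(0.063683) = 86.35°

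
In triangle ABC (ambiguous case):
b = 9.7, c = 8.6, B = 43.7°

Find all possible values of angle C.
sin(C)/c = sin(B)/b  →  sin(C) = c·sin(B)/b = 8.6·sin(43.7°)/9.7 = 0.612535
C₁ = arcsin(0.612535) = 37.77°,  C₂ = 180° - C₁ = 142.23°
Check C₂: A = 180° - 43.7° - 142.23° = -5.93° ≤ 0, rejected
C = 37.77° (one solution)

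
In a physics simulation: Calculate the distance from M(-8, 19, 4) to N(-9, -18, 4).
d = √[(-1)² + (-37)² + (0)²] = √1370 = 37.01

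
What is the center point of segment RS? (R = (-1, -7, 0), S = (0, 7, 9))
Midpoint = ((-1+0)/2, (-7+7)/2, (0+9)/2) = (-0.5, 0, 4.5)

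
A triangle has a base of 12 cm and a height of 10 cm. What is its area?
Area = (1/2) * base * height
Area = (1/2) * 12 * 10
Area = 60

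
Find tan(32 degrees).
tan(32 degrees) = 0.6249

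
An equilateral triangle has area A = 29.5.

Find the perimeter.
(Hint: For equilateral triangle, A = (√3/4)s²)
A = (√3/4)s²  →  s² = 4A/√3 = 4·29.5/√3 = 68.1273
s = 8.25393
Perimeter = 3s = 24.76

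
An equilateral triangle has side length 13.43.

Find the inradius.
For an equilateral triangle, r = s/(2√3) where s is the side.
r = 13.43/(2√3) = 13.43/3.464102 = 3.877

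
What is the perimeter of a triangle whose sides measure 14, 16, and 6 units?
Perimeter = sum of all sides
Perimeter = 14 + 16 + 6
Perimeter = 36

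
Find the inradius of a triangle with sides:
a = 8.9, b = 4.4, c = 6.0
s = (a+b+c)/2 = (8.9+4.4+6.0)/2 = 9.65
Area = √(s(s-a)(s-b)(s-c)) = √(9.65·0.75·5.25·3.65) = 11.7766
r = Area/s = 11.7766/9.65 = 1.22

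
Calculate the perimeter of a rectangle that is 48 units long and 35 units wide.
Perimeter = 2 * (length + width)
Perimeter = 2 * (48 + 35)
Perimeter = 2 * 83
Perimeter = 166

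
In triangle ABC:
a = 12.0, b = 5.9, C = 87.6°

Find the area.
Using A = ½ab·sin(C):
A = ½·12.0·5.9·sin(87.6°) = ½·70.8·0.999123 = 35.37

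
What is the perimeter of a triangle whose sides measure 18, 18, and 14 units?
Perimeter = sum of all sides
Perimeter = 18 + 18 + 14
Perimeter = 50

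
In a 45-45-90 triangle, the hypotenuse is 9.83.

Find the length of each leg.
In a 45-45-90 triangle, hypotenuse = leg·√2  →  leg = hypotenuse/√2
leg = 9.83/√2 = 6.951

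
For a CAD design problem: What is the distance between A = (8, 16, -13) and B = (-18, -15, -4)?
d = √[(-26)² + (-31)² + (9)²] = √1718 = 41.45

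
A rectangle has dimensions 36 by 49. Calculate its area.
Area = length * width
Area = 36 * 49
Area = 1764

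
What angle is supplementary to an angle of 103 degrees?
Supplementary angles sum to 180 degrees.
Other angle = 180 - 103
Other angle = 77 degrees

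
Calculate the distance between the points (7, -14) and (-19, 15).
Using the distance formula: d = sqrt((x₂-x₁)² + (y₂-y₁)²)
dx = (-19) - 7 = -26
dy = 15 - (-14) = 29
d = sqrt((-26)² + 29²) = sqrt(676 + 841) = sqrt(1517) = 38.95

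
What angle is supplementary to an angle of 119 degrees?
Supplementary angles sum to 180 degrees.
Other angle = 180 - 119
Other angle = 61 degrees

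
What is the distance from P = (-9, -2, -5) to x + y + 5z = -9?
d = |1(-9) + 1(-2) + 5(-5) - (-9)| / √(1² + 1² + 5²) = 27/√27 = 5.196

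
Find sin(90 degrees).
sin(90 degrees) = 1
Decimal approximation: 1.0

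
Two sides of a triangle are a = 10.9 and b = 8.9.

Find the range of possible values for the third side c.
By the triangle inequality: |a - b| < c < a + b
|10.9 - 8.9| < c < 10.9 + 8.9
2 < c < 19.8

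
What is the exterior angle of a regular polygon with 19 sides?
Exterior angle of a regular n-gon = 360/n
Exterior angle = 360/19
Exterior angle = 18.95 degrees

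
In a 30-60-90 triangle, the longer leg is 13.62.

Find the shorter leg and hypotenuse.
In a 30-60-90 triangle, sides are in ratio 1 : √3 : 2.
Long leg = short leg·√3  →  short leg = 13.62/√3 = 7.864
Hypotenuse = 2·(short leg) = 2·13.62/√3 = 15.73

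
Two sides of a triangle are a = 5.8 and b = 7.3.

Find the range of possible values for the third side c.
By the triangle inequality: |a - b| < c < a + b
|5.8 - 7.3| < c < 5.8 + 7.3
1.5 < c < 13.1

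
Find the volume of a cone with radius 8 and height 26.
Volume = (1/3) * pi * r² * h
Volume = (1/3) * pi * 8² * 26
Volume = (1/3) * pi * 64 * 26
Volume = (1/3) * pi * 1664
Volume = 1742.54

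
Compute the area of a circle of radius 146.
Area = pi * r²
Area = pi * 146²
Area = pi * 21316
Area = 66966.19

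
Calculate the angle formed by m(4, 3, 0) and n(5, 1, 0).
m·n = 23, |m|² = 25, |n|² = 26
cos θ = 23/√650 ≈ 0.9021
θ ≈ 25.56°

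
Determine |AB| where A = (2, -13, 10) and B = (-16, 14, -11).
d = √[(-18)² + (27)² + (-21)²] = √1494 = 38.65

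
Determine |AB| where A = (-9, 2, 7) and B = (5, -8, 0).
d = √[(14)² + (-10)² + (-7)²] = √345 = 18.57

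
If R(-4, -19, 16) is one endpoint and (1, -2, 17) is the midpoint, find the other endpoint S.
S = (2×1 - (-4), 2×(-2) - (-19), 2×17 - 16) = (6, 15, 18)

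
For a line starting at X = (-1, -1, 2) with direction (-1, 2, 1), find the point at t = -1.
P(-1) = (-1 + (-1)(-1), -1 + 2(-1), 2 + 1(-1)) = (0, -3, 1)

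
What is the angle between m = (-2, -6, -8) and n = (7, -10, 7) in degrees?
m·n = -10, |m|² = 104, |n|² = 198
cos θ = -10/√20592 ≈ -0.06969
θ ≈ 94.0°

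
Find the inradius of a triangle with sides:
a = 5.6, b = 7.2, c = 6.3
s = (a+b+c)/2 = (5.6+7.2+6.3)/2 = 9.55
Area = √(s(s-a)(s-b)(s-c)) = √(9.55·3.95·2.35·3.25) = 16.9737
r = Area/s = 16.9737/9.55 = 1.777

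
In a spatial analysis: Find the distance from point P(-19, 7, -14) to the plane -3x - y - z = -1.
d = |(-3)(-19) + (-1)(7) + (-1)(-14) - (-1)| / √((-3)² + (-1)² + (-1)²) = 65/√11 = 19.6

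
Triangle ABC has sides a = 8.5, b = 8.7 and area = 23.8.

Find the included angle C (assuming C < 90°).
Area = ½ab·sin(C)  →  sin(C) = 2·Area/(ab)
sin(C) = 2·23.8/(8.5·8.7) = 0.643678
C = arcsin(0.643678) = 40.07°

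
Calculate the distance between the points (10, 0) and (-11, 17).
Using the distance formula: d = sqrt((x₂-x₁)² + (y₂-y₁)²)
dx = (-11) - 10 = -21
dy = 17 - 0 = 17
d = sqrt((-21)² + 17²) = sqrt(441 + 289) = sqrt(730) = 27.02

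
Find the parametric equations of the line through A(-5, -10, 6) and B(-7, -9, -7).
Direction vector d = B - A = (-2, 1, -13)
x = -5 - 2t, y = -10 + t, z = 6 - 13t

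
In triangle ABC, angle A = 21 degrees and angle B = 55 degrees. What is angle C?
Sum of angles in a triangle = 180 degrees
Third angle = 180 - 21 - 55
Third angle = 104 degrees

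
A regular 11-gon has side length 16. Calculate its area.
For a regular 11-gon with side length s = 16:
Apothem a = s / (2*tan(pi/11)) = 16 / (2*tan(pi/11)) ≈ 27.2455
Perimeter P = 11 * 16 = 176
Area = (1/2) * P * a = (1/2) * 176 * 27.2455 = 2397.60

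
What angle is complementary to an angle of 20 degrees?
Complementary angles sum to 90 degrees.
Other angle = 90 - 20
Other angle = 70 degrees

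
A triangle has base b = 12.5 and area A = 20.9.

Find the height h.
A = ½bh  →  h = 2A/b
h = 2·20.9/12.5 = 3.344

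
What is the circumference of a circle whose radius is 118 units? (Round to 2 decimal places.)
Circumference = 2 * pi * r
Circumference = 2 * pi * 118
Circumference = 741.42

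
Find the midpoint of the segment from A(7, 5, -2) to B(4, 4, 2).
Midpoint = ((7+4)/2, (5+4)/2, (-2+2)/2) = (5.5, 4.5, 0)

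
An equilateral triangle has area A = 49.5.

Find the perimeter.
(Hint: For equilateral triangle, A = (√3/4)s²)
A = (√3/4)s²  →  s² = 4A/√3 = 4·49.5/√3 = 114.315
s = 10.6918
Perimeter = 3s = 32.08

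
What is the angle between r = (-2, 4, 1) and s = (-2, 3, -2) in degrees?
r·s = 14, |r|² = 21, |s|² = 17
cos θ = 14/√357 ≈ 0.741
θ ≈ 42.19°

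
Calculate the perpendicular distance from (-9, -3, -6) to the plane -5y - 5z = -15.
d = |0(-9) + (-5)(-3) + (-5)(-6) - (-15)| / √(0² + (-5)² + (-5)²) = 60/√50 = 8.485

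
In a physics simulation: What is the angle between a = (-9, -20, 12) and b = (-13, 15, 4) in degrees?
a·b = -135, |a|² = 625, |b|² = 410
cos θ = -135/√256250 ≈ -0.2667
θ ≈ 105.5°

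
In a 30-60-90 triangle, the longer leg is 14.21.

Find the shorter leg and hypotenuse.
In a 30-60-90 triangle, sides are in ratio 1 : √3 : 2.
Long leg = short leg·√3  →  short leg = 14.21/√3 = 8.204
Hypotenuse = 2·(short leg) = 2·14.21/√3 = 16.41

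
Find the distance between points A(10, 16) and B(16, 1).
Using the distance formula: d = sqrt((x₂-x₁)² + (y₂-y₁)²)
dx = 16 - 10 = 6
dy = 1 - 16 = -15
d = sqrt(6² + (-15)²) = sqrt(36 + 225) = sqrt(261) = 16.16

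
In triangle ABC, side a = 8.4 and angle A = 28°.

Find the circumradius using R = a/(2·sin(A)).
R = a/(2·sin(A)) = 8.4/(2·sin(28°))
R = 8.4/(2·0.469472) = 8.4/0.938943 = 8.946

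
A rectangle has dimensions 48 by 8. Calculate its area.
Area = length * width
Area = 48 * 8
Area = 384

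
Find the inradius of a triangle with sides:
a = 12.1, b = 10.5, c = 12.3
s = (a+b+c)/2 = (12.1+10.5+12.3)/2 = 17.45
Area = √(s(s-a)(s-b)(s-c)) = √(17.45·5.35·6.95·5.15) = 57.8057
r = Area/s = 57.8057/17.45 = 3.313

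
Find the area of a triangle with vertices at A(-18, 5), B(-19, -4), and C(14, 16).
Using the coordinate formula: Area = (1/2)|x₁(y₂-y₃) + x₂(y₃-y₁) + x₃(y₁-y₂)|
Area = (1/2)|(-18)((-4)-16) + (-19)(16-5) + 14(5-(-4))|
Area = (1/2)|(-18)*(-20) + (-19)*11 + 14*9|
Area = (1/2)|360 + (-209) + 126|
Area = (1/2)*277 = 138.50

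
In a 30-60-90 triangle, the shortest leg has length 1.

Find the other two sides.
Long leg = 1√3 = 1.732, Hypotenuse = 2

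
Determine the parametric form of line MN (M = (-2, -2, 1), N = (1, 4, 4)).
Direction vector d = N - M = (3, 6, 3)
x = -2 + 3t, y = -2 + 6t, z = 1 + 3t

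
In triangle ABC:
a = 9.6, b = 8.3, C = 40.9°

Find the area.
Using A = ½ab·sin(C):
A = ½·9.6·8.3·sin(40.9°) = ½·79.68·0.654741 = 26.08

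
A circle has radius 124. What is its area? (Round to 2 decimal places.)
Area = pi * r²
Area = pi * 124²
Area = pi * 15376
Area = 48305.13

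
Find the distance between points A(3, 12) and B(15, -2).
Using the distance formula: d = sqrt((x₂-x₁)² + (y₂-y₁)²)
dx = 15 - 3 = 12
dy = (-2) - 12 = -14
d = sqrt(12² + (-14)²) = sqrt(144 + 196) = sqrt(340) = 18.44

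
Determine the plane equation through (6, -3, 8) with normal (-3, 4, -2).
d = n·P = (-3)(6) + (4)(-3) + (-2)(8) = -46
Plane: -3x + 4y - 2z = -46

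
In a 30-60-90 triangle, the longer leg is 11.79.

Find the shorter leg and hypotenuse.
In a 30-60-90 triangle, sides are in ratio 1 : √3 : 2.
Long leg = short leg·√3  →  short leg = 11.79/√3 = 6.807
Hypotenuse = 2·(short leg) = 2·11.79/√3 = 13.61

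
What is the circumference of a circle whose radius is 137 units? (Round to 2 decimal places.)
Circumference = 2 * pi * r
Circumference = 2 * pi * 137
Circumference = 860.80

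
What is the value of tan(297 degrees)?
tan(297 degrees) = -1.9626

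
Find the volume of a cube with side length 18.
Volume = s³
Volume = 18³
Volume = 5832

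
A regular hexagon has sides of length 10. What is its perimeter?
Perimeter = number of sides * side length
Perimeter = 6 * 10
Perimeter = 60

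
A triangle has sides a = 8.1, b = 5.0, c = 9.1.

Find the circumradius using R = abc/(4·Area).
s = (a+b+c)/2 = 11.1
Area = √(s(s-a)(s-b)(s-c)) = √(11.1·3·6.1·2) = 20.1559
R = abc/(4·Area) = (8.1·5.0·9.1)/(4·20.1559) = 368.55/80.6236 = 4.571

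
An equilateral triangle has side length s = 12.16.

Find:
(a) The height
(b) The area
(a) Height h = s·√3/2 = 12.16·√3/2 = 10.53
(b) Area = (√3/4)·s² = (√3/4)·12.16² = (√3/4)·147.866 = 64.03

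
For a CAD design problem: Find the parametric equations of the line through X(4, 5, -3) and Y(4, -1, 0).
Direction vector d = Y - X = (0, -6, 3)
x = 4, y = 5 - 6t, z = -3 + 3t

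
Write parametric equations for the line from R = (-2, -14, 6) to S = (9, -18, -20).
Direction vector d = S - R = (11, -4, -26)
x = -2 + 11t, y = -14 - 4t, z = 6 - 26t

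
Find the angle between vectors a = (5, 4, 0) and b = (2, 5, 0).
a·b = 30, |a|² = 41, |b|² = 29
cos θ = 30/√1189 ≈ 0.87
θ ≈ 29.54°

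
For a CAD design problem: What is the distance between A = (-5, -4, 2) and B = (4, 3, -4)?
d = √[(9)² + (7)² + (-6)²] = √166 = 12.88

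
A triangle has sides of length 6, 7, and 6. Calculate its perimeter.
Perimeter = sum of all sides
Perimeter = 6 + 7 + 6
Perimeter = 19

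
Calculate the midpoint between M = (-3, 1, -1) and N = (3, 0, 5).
Midpoint = ((-3+3)/2, (1+0)/2, (-1+5)/2) = (0, 0.5, 2)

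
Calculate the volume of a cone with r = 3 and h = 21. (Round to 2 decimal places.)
Volume = (1/3) * pi * r² * h
Volume = (1/3) * pi * 3² * 21
Volume = (1/3) * pi * 9 * 21
Volume = (1/3) * pi * 189
Volume = 197.92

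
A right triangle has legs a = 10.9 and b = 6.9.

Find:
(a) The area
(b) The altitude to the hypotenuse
(a) Area = ½ab = ½·10.9·6.9 = 37.605
(b) Hypotenuse c = √(10.9² + 6.9²) = √166.42 = 12.9004
    Area = ½·c·h_c  →  h_c = 2·Area/c = 2·37.605/12.9004 = 5.83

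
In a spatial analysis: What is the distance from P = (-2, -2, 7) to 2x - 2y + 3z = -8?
d = |2(-2) + (-2)(-2) + 3(7) - (-8)| / √(2² + (-2)² + 3²) = 29/√17 = 7.034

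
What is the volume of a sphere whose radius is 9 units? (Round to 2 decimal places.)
Volume = (4/3) * pi * r³
Volume = (4/3) * pi * 9³
Volume = (4/3) * pi * 729
Volume = 3053.63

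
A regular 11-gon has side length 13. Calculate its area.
For a regular 11-gon with side length s = 13:
Apothem a = s / (2*tan(pi/11)) = 13 / (2*tan(pi/11)) ≈ 22.13697
Perimeter P = 11 * 13 = 143
Area = (1/2) * P * a = (1/2) * 143 * 22.13697 = 1582.79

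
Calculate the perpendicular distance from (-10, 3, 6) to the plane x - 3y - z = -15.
d = |1(-10) + (-3)(3) + (-1)(6) - (-15)| / √(1² + (-3)² + (-1)²) = 10/√11 = 3.015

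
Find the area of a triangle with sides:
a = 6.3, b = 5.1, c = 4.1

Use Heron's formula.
s = (a+b+c)/2 = (6.3+5.1+4.1)/2 = 7.75
A = √(s(s-a)(s-b)(s-c)) = √(7.75·1.45·2.65·3.65)
A = √108.695 = 10.43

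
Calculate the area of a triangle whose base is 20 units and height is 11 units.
Area = (1/2) * base * height
Area = (1/2) * 20 * 11
Area = 110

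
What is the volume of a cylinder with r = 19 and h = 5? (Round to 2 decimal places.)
Volume = pi * r² * h
Volume = pi * 19² * 5
Volume = pi * 361 * 5
Volume = pi * 1805
Volume = 5670.57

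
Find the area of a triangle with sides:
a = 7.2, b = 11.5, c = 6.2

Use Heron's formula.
s = (a+b+c)/2 = (7.2+11.5+6.2)/2 = 12.45
A = √(s(s-a)(s-b)(s-c)) = √(12.45·5.25·0.95·6.25)
A = √388.09 = 19.7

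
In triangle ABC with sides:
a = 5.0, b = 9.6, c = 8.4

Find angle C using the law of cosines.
cos(C) = (a² + b² - c²)/(2ab)
cos(C) = (5.0² + 9.6² - 8.4²)/(2·5.0·9.6) = 46.6/96 = 0.485417
C = arccos(0.485417) = 60.96°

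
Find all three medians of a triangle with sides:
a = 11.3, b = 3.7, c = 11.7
Using m_x = ½√(2y² + 2z² - x²):
m_a = ½√(2·3.7² + 2·11.7² - 11.3²) = ½√173.47 = 6.585
m_b = ½√(2·11.3² + 2·11.7² - 3.7²) = ½√515.47 = 11.35
m_c = ½√(2·11.3² + 2·3.7² - 11.7²) = ½√145.87 = 6.039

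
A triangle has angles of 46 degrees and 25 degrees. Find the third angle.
Sum of angles in a triangle = 180 degrees
Third angle = 180 - 46 - 25
Third angle = 109 degrees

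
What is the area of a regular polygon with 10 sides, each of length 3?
For a regular 10-gon with side length s = 3:
Apothem a = s / (2*tan(pi/10)) = 3 / (2*tan(pi/10)) ≈ 4.6165
Perimeter P = 10 * 3 = 30
Area = (1/2) * P * a = (1/2) * 30 * 4.6165 = 69.25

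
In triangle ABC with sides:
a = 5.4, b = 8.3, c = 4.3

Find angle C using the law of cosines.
cos(C) = (a² + b² - c²)/(2ab)
cos(C) = (5.4² + 8.3² - 4.3²)/(2·5.4·8.3) = 79.56/89.64 = 0.887550
C = arccos(0.887550) = 27.43°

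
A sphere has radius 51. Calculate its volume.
Volume = (4/3) * pi * r³
Volume = (4/3) * pi * 51³
Volume = (4/3) * pi * 132651
Volume = 555647.21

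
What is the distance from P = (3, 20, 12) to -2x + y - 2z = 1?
d = |(-2)(3) + 1(20) + (-2)(12) - (1)| / √((-2)² + 1² + (-2)²) = 11/√9 = 3.667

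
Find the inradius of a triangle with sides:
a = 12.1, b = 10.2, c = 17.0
s = (a+b+c)/2 = (12.1+10.2+17.0)/2 = 19.65
Area = √(s(s-a)(s-b)(s-c)) = √(19.65·7.55·9.45·2.65) = 60.9528
r = Area/s = 60.9528/19.65 = 3.102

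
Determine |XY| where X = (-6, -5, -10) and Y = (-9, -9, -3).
d = √[(-3)² + (-4)² + (7)²] = √74 = 8.602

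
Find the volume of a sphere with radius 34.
Volume = (4/3) * pi * r³
Volume = (4/3) * pi * 34³
Volume = (4/3) * pi * 39304
Volume = 164636.21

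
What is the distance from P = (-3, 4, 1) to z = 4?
d = |0(-3) + 0(4) + 1(1) - (4)| / √(0² + 0² + 1²) = 3/√1 = 3.0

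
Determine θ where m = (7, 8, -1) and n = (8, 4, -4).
m·n = 92, |m|² = 114, |n|² = 96
cos θ = 92/√10944 ≈ 0.8794
θ ≈ 28.43°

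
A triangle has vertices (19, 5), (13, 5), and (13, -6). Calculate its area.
Using the coordinate formula: Area = (1/2)|x₁(y₂-y₃) + x₂(y₃-y₁) + x₃(y₁-y₂)|
Area = (1/2)|19(5-(-6)) + 13((-6)-5) + 13(5-5)|
Area = (1/2)|19*11 + 13*(-11) + 13*0|
Area = (1/2)|209 + (-143) + 0|
Area = (1/2)*66 = 33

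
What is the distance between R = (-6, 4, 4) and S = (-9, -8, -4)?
d = √[(-3)² + (-12)² + (-8)²] = √217 = 14.73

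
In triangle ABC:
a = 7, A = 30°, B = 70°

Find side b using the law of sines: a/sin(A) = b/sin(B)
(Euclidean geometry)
b = a·sin(B)/sin(A) = 7·sin(70°)/sin(30°)
b = 7·0.939693/0.500000 = 13.16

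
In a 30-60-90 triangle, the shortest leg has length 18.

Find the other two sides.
Long leg = 18√3 = 31.18, Hypotenuse = 36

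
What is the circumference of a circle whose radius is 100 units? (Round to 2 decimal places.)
Circumference = 2 * pi * r
Circumference = 2 * pi * 100
Circumference = 628.32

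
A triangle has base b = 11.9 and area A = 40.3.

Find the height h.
A = ½bh  →  h = 2A/b
h = 2·40.3/11.9 = 6.773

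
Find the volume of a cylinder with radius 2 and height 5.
Volume = pi * r² * h
Volume = pi * 2² * 5
Volume = pi * 4 * 5
Volume = pi * 20
Volume = 62.83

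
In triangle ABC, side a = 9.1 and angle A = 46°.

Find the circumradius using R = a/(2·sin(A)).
R = a/(2·sin(A)) = 9.1/(2·sin(46°))
R = 9.1/(2·0.719340) = 9.1/1.438680 = 6.325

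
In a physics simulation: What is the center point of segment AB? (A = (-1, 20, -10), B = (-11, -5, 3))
Midpoint = ((-1-11)/2, (20-5)/2, (-10+3)/2) = (-6, 7.5, -3.5)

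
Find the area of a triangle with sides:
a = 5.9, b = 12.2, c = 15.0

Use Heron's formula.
s = (a+b+c)/2 = (5.9+12.2+15.0)/2 = 16.55
A = √(s(s-a)(s-b)(s-c)) = √(16.55·10.65·4.35·1.55)
A = √1188.42 = 34.47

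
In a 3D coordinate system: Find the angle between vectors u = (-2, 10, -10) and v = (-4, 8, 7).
u·v = 18, |u|² = 204, |v|² = 129
cos θ = 18/√26316 ≈ 0.111
θ ≈ 83.63°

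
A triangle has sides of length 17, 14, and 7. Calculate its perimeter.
Perimeter = sum of all sides
Perimeter = 17 + 14 + 7
Perimeter = 38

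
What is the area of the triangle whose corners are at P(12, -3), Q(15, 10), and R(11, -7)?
Using the coordinate formula: Area = (1/2)|x₁(y₂-y₃) + x₂(y₃-y₁) + x₃(y₁-y₂)|
Area = (1/2)|12(10-(-7)) + 15((-7)-(-3)) + 11((-3)-10)|
Area = (1/2)|12*17 + 15*(-4) + 11*(-13)|
Area = (1/2)|204 + (-60) + (-143)|
Area = (1/2)*1 = 0.50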